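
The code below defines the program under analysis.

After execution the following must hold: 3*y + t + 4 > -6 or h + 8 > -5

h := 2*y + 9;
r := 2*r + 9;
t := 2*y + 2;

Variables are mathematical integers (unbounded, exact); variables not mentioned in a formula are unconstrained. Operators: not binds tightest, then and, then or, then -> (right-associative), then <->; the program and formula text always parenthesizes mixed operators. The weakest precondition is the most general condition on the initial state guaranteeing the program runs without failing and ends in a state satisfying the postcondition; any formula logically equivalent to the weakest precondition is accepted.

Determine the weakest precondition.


Working backward. After the program, the postcondition 3*y + t + 4 > -6 or h + 8 > -5 must hold; in canonical form it is t + 3*y > -10 or h > -13.
Before t := 2*y + 2: 5*y > -12 or h > -13
Before r := 2*r + 9: 5*y > -12 or h > -13
Before h := 2*y + 9: 5*y > -12 or 2*y > -22
Answer: WP = 5*y > -12 or 2*y > -22


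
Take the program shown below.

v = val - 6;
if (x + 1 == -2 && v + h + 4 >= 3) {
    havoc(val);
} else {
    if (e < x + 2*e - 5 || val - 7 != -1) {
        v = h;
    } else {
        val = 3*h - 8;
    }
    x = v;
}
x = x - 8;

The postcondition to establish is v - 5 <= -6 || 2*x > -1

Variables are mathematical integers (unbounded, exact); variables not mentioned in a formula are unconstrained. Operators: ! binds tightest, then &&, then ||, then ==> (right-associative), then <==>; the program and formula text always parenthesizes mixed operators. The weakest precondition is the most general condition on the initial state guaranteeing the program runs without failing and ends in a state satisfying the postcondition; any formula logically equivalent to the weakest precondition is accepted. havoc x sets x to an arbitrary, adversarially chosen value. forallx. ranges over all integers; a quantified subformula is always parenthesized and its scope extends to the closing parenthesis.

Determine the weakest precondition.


Working backward. After the program, the postcondition v - 5 <= -6 || 2*x > -1 must hold; in canonical form it is v <= -1 || 2*x > -1.
Before x := x - 8: v <= -1 || 2*x > 15
Then branch requires v <= -1 || 2*x > 15; else branch requires ((e + x > 5 || val != 6) ==> (h <= -1 || 2*h > 15)) && ((!(e + x > 5 || val != 6)) ==> (v <= -1 || 2*v > 15)).
Before the if: ((x == -3 && h + v >= -1) ==> (v <= -1 || 2*x > 15)) && ((!(x == -3 && h + v >= -1)) ==> (((e + x > 5 || val != 6) ==> (h <= -1 || 2*h > 15)) && ((!(e + x > 5 || val != 6)) ==> (v <= -1 || 2*v > 15))))
Before v := val - 6: ((x == -3 && h + val >= 5) ==> (val <= 5 || 2*x > 15)) && ((!(x == -3 && h + val >= 5)) ==> (((e + x > 5 || val != 6) ==> (h <= -1 || 2*h > 15)) && ((!(e + x > 5 || val != 6)) ==> (val <= 5 || 2*val > 27))))
Answer: WP = ((x == -3 && h + val >= 5) ==> (val <= 5 || 2*x > 15)) && ((!(x == -3 && h + val >= 5)) ==> (((e + x > 5 || val != 6) ==> (h <= -1 || 2*h > 15)) && ((!(e + x > 5 || val != 6)) ==> (val <= 5 || 2*val > 27))))


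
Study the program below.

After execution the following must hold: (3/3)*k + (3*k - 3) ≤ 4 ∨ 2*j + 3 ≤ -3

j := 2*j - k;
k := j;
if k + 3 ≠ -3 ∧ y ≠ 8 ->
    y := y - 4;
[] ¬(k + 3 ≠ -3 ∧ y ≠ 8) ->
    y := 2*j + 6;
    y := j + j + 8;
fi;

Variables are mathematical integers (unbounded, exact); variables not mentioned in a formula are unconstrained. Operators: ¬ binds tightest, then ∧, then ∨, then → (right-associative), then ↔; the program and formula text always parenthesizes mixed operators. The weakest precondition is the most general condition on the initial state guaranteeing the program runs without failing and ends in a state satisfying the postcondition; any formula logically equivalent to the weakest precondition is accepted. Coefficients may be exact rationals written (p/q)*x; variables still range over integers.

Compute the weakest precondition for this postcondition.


Working backward. After the program, the postcondition (3/3)*k + (3*k - 3) ≤ 4 ∨ 2*j + 3 ≤ -3 must hold; in canonical form it is 4*k ≤ 7 ∨ 2*j ≤ -6.
Then branch requires 4*k ≤ 7 ∨ 2*j ≤ -6; else branch requires 4*k ≤ 7 ∨ 2*j ≤ -6.
Before the if: ((k ≠ -6 ∧ y ≠ 8) → (4*k ≤ 7 ∨ 2*j ≤ -6)) ∧ ((¬(k ≠ -6 ∧ y ≠ 8)) → (4*k ≤ 7 ∨ 2*j ≤ -6))
Before k := j: ((j ≠ -6 ∧ y ≠ 8) → (4*j ≤ 7 ∨ 2*j ≤ -6)) ∧ ((¬(j ≠ -6 ∧ y ≠ 8)) → (4*j ≤ 7 ∨ 2*j ≤ -6))
Before j := 2*j - k: ((2*j ≠ k - 6 ∧ y ≠ 8) → (8*j ≤ 4*k + 7 ∨ 4*j ≤ 2*k - 6)) ∧ ((¬(2*j ≠ k - 6 ∧ y ≠ 8)) → (8*j ≤ 4*k + 7 ∨ 4*j ≤ 2*k - 6))
Answer: WP = ((2*j ≠ k - 6 ∧ y ≠ 8) → (8*j ≤ 4*k + 7 ∨ 4*j ≤ 2*k - 6)) ∧ ((¬(2*j ≠ k - 6 ∧ y ≠ 8)) → (8*j ≤ 4*k + 7 ∨ 4*j ≤ 2*k - 6))


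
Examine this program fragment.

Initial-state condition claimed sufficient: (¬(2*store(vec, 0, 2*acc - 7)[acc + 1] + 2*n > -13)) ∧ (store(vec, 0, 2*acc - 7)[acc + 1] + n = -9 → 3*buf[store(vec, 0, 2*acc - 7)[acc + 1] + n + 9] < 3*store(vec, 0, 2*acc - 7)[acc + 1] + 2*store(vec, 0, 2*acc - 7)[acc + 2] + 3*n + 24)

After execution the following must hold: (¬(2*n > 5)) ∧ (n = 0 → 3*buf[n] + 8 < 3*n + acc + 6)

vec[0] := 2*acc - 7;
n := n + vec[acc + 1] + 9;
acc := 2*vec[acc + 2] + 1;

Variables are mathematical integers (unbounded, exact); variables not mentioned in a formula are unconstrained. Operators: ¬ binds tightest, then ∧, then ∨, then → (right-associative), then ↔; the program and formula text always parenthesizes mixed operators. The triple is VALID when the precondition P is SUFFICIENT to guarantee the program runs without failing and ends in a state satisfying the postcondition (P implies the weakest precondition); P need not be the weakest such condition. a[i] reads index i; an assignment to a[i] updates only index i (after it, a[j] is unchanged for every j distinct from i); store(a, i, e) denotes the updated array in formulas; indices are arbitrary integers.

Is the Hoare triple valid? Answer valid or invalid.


Working backward. After the program, the postcondition (¬(2*n > 5)) ∧ (n = 0 → 3*buf[n] + 8 < 3*n + acc + 6) must hold; in canonical form it is (¬(2*n > 5)) ∧ (n = 0 → 3*buf[n] < acc + 3*n - 2).
Before acc := 2*vec[acc + 2] + 1: (¬(2*n > 5)) ∧ (n = 0 → 3*buf[n] < 2*vec[acc + 2] + 3*n - 1)
Before n := n + vec[acc + 1] + 9: (¬(2*vec[acc + 1] + 2*n > -13)) ∧ (vec[acc + 1] + n = -9 → 3*buf[vec[acc + 1] + n + 9] < 3*vec[acc + 1] + 2*vec[acc + 2] + 3*n + 26)
Before vec[0] := 2*acc - 7: (¬(2*store(vec, 0, 2*acc - 7)[acc + 1] + 2*n > -13)) ∧ (store(vec, 0, 2*acc - 7)[acc + 1] + n = -9 → 3*buf[store(vec, 0, 2*acc - 7)[acc + 1] + n + 9] < 3*store(vec, 0, 2*acc - 7)[acc + 1] + 2*store(vec, 0, 2*acc - 7)[acc + 2] + 3*n + 26)
The weakest precondition is (¬(2*store(vec, 0, 2*acc - 7)[acc + 1] + 2*n > -13)) ∧ (store(vec, 0, 2*acc - 7)[acc + 1] + n = -9 → 3*buf[store(vec, 0, 2*acc - 7)[acc + 1] + n + 9] < 3*store(vec, 0, 2*acc - 7)[acc + 1] + 2*store(vec, 0, 2*acc - 7)[acc + 2] + 3*n + 26).
Check whether (¬(2*store(vec, 0, 2*acc - 7)[acc + 1] + 2*n > -13)) ∧ (store(vec, 0, 2*acc - 7)[acc + 1] + n = -9 → 3*buf[store(vec, 0, 2*acc - 7)[acc + 1] + n + 9] < 3*store(vec, 0, 2*acc - 7)[acc + 1] + 2*store(vec, 0, 2*acc - 7)[acc + 2] + 3*n + 24) implies it.
Every state satisfying the precondition satisfies the weakest precondition: the implication holds.
Answer: valid


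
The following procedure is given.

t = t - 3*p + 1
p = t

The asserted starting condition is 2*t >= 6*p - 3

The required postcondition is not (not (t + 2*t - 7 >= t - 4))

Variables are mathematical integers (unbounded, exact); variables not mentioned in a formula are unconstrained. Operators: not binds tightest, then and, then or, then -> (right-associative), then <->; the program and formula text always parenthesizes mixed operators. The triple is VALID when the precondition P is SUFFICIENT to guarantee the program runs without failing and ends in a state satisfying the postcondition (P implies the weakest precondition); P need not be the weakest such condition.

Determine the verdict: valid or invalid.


Working backward. After the program, the postcondition not (not (t + 2*t - 7 >= t - 4)) must hold; in canonical form it is 2*t >= 3.
Before p := t: 2*t >= 3
Before t := t - 3*p + 1: 2*t >= 6*p + 1
The weakest precondition is 2*t >= 6*p + 1.
Check whether 2*t >= 6*p - 3 implies it.
Countermodel: at the initial state p = 0, t = 0, the precondition holds but the weakest precondition fails.
Answer: invalid


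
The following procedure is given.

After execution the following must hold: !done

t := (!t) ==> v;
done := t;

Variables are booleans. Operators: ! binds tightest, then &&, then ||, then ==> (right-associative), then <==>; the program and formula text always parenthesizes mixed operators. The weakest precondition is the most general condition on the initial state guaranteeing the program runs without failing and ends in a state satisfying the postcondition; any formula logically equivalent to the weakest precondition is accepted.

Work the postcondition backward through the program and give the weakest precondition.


Working backward. After the program, !done must hold.
Before done := t: !t
Before t := (!t) ==> v: !((!t) ==> v)
Answer: WP = !((!t) ==> v)


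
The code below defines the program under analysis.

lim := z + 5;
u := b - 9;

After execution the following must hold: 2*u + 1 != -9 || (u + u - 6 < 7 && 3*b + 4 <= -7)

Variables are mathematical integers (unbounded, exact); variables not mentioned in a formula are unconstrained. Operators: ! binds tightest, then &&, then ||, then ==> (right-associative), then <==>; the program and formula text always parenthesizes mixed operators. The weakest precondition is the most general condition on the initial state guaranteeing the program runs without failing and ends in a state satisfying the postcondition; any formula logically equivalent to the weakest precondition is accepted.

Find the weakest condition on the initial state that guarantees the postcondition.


Working backward. After the program, the postcondition 2*u + 1 != -9 || (u + u - 6 < 7 && 3*b + 4 <= -7) must hold; in canonical form it is 2*u != -10 || (2*u < 13 && 3*b <= -11).
Before u := b - 9: 2*b != 8 || (2*b < 31 && 3*b <= -11)
Before lim := z + 5: 2*b != 8 || (2*b < 31 && 3*b <= -11)
Answer: WP = 2*b != 8 || (2*b < 31 && 3*b <= -11)


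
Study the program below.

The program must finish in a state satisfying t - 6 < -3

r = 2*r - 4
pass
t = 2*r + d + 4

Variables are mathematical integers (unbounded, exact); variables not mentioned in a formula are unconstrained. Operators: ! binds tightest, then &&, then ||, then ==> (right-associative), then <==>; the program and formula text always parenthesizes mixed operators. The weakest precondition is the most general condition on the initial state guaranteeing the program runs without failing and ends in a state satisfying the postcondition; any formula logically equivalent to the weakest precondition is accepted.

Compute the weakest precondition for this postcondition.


Working backward. After the program, the postcondition t - 6 < -3 must hold; in canonical form it is t < 3.
Before t := 2*r + d + 4: d + 2*r < -1
Before skip: d + 2*r < -1
Before r := 2*r - 4: d + 4*r < 7
Answer: WP = d + 4*r < 7


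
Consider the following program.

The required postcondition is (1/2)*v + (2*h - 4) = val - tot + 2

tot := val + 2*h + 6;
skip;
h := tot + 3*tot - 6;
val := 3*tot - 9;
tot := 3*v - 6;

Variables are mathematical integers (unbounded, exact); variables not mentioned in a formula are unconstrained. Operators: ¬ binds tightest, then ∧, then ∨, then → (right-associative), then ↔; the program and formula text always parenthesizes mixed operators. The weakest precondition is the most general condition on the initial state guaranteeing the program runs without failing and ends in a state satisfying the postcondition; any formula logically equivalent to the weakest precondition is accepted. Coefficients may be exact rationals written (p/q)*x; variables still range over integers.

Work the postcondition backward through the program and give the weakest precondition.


Working backward. After the program, the postcondition (1/2)*v + (2*h - 4) = val - tot + 2 must hold; in canonical form it is 2*h + tot + (1/2)*v = val + 6.
Before tot := 3*v - 6: 2*h + (7/2)*v = val + 12
Before val := 3*tot - 9: 2*h + (7/2)*v = 3*tot + 3
Before h := tot + 3*tot - 6: 5*tot + (7/2)*v = 15
Before skip: 5*tot + (7/2)*v = 15
Before tot := val + 2*h + 6: 10*h + (7/2)*v + 5*val = -15
Answer: WP = 10*h + (7/2)*v + 5*val = -15


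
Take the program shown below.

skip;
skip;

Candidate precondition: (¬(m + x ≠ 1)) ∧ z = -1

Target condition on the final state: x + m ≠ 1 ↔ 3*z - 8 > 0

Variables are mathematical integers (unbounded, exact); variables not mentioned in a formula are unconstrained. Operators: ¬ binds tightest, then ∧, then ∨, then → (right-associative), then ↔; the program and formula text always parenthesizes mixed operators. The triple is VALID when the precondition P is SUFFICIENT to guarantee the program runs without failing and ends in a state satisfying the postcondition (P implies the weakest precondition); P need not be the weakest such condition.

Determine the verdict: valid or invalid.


Working backward. After the program, the postcondition x + m ≠ 1 ↔ 3*z - 8 > 0 must hold; in canonical form it is m + x ≠ 1 ↔ 3*z > 8.
Before skip: m + x ≠ 1 ↔ 3*z > 8
Before skip: m + x ≠ 1 ↔ 3*z > 8
The weakest precondition is m + x ≠ 1 ↔ 3*z > 8.
Check whether (¬(m + x ≠ 1)) ∧ z = -1 implies it.
Every state satisfying the precondition satisfies the weakest precondition: the implication holds.
Answer: valid


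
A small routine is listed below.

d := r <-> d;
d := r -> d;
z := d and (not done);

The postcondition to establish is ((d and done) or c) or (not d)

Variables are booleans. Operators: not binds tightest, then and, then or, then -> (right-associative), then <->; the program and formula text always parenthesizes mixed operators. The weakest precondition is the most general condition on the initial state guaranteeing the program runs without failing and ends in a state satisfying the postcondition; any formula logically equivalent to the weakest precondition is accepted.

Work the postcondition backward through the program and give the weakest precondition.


Working backward. After the program, the postcondition ((d and done) or c) or (not d) must hold; in canonical form it is (d and done) or c or (not d).
Before z := d and (not done): (d and done) or c or (not d)
Before d := r -> d: ((r -> d) and done) or c or (not (r -> d))
Before d := r <-> d: ((r -> (r <-> d)) and done) or c or (not (r -> (r <-> d)))
Answer: WP = ((r -> (r <-> d)) and done) or c or (not (r -> (r <-> d)))


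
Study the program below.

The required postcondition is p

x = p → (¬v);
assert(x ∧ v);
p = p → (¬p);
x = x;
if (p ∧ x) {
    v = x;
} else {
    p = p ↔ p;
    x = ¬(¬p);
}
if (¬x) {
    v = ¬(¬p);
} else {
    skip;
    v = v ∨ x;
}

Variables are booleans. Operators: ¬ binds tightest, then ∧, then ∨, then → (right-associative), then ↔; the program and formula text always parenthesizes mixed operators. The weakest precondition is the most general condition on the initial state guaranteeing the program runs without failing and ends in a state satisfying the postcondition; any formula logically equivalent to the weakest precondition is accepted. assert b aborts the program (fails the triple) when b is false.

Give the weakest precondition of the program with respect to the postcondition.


Working backward. After the program, p must hold.
Then branch requires p; else branch requires p.
Before the if: ((¬x) → p) ∧ (x → p)
Then branch requires ((¬x) → p) ∧ (x → p); else branch requires true.
Before the if: (p ∧ x) → (((¬x) → p) ∧ (x → p))
Before x := x: (p ∧ x) → (((¬x) → p) ∧ (x → p))
Before p := p → (¬p): ((p → (¬p)) ∧ x) → (((¬x) → (p → (¬p))) ∧ (x → (p → (¬p))))
Before assert x ∧ v: x ∧ v ∧ (((p → (¬p)) ∧ x) → (((¬x) → (p → (¬p))) ∧ (x → (p → (¬p)))))
Before x := p → (¬v): (p → (¬v)) ∧ v ∧ (((p → (¬p)) ∧ (p → (¬v))) → (((¬(p → (¬v))) → (p → (¬p))) ∧ ((p → (¬v)) → (p → (¬p)))))
Answer: WP = (p → (¬v)) ∧ v ∧ (((p → (¬p)) ∧ (p → (¬v))) → (((¬(p → (¬v))) → (p → (¬p))) ∧ ((p → (¬v)) → (p → (¬p)))))


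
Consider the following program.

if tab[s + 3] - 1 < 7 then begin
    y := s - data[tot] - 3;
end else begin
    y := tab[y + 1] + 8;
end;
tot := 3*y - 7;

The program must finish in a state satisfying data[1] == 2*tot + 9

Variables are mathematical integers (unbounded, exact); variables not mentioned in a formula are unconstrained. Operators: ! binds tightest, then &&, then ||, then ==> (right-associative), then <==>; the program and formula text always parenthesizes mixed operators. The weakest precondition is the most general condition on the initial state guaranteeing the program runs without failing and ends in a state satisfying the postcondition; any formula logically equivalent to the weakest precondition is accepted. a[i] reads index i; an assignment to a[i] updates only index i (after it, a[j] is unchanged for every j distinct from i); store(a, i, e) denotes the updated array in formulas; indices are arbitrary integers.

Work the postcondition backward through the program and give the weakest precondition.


Working backward. After the program, data[1] == 2*tot + 9 must hold.
Before tot := 3*y - 7: data[1] == 6*y - 5
Then branch requires data[1] + 6*data[tot] == 6*s - 23; else branch requires data[1] == 6*tab[y + 1] + 43.
Before the if: (tab[s + 3] < 8 ==> data[1] + 6*data[tot] == 6*s - 23) && ((!(tab[s + 3] < 8)) ==> data[1] == 6*tab[y + 1] + 43)
Answer: WP = (tab[s + 3] < 8 ==> data[1] + 6*data[tot] == 6*s - 23) && ((!(tab[s + 3] < 8)) ==> data[1] == 6*tab[y + 1] + 43)


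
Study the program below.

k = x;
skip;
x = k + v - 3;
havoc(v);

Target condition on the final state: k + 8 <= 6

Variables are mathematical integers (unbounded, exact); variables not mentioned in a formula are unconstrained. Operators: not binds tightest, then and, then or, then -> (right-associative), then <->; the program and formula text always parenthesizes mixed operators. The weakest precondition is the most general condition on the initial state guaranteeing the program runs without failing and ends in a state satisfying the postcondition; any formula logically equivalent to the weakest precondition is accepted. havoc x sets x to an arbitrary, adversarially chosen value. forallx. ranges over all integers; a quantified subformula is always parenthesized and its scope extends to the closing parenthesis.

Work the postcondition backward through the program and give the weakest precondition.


Working backward. After the program, the postcondition k + 8 <= 6 must hold; in canonical form it is k <= -2.
Before havoc v: k <= -2
Before x := k + v - 3: k <= -2
Before skip: k <= -2
Before k := x: x <= -2
Answer: WP = x <= -2


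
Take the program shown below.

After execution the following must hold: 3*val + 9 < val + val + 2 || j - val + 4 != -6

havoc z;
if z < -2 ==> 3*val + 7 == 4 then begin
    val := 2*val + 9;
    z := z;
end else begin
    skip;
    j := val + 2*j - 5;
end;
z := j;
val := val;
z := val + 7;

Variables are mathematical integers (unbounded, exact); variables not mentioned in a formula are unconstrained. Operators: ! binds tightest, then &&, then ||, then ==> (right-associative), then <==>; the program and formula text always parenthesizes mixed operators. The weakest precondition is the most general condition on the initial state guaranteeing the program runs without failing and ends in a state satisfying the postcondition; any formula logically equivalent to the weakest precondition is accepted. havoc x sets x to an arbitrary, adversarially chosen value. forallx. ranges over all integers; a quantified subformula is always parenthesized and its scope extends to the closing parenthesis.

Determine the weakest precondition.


Working backward. After the program, the postcondition 3*val + 9 < val + val + 2 || j - val + 4 != -6 must hold; in canonical form it is val < -7 || j != val - 10.
Before z := val + 7: val < -7 || j != val - 10
Before val := val: val < -7 || j != val - 10
Before z := j: val < -7 || j != val - 10
Then branch requires 2*val < -16 || j != 2*val - 1; else branch requires val < -7 || 2*j != -5.
Before the if: ((z < -2 ==> 3*val == -3) ==> (2*val < -16 || j != 2*val - 1)) && ((!(z < -2 ==> 3*val == -3)) ==> (val < -7 || 2*j != -5))
Before havoc z: forall z_1. (((z_1 < -2 ==> 3*val == -3) ==> (2*val < -16 || j != 2*val - 1)) && ((!(z_1 < -2 ==> 3*val == -3)) ==> (val < -7 || 2*j != -5)))
Answer: WP = forall z_1. (((z_1 < -2 ==> 3*val == -3) ==> (2*val < -16 || j != 2*val - 1)) && ((!(z_1 < -2 ==> 3*val == -3)) ==> (val < -7 || 2*j != -5)))


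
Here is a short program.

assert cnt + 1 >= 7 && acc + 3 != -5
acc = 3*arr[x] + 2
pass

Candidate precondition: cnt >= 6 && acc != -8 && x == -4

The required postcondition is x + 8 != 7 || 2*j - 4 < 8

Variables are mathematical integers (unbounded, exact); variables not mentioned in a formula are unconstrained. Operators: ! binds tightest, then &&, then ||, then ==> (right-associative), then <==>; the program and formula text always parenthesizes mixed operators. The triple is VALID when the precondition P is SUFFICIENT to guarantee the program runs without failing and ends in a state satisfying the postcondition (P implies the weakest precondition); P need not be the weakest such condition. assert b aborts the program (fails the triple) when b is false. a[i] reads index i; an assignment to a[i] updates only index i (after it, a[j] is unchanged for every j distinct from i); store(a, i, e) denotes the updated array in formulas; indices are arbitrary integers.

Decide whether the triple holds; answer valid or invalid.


Working backward. After the program, the postcondition x + 8 != 7 || 2*j - 4 < 8 must hold; in canonical form it is x != -1 || 2*j < 12.
Before skip: x != -1 || 2*j < 12
Before acc := 3*arr[x] + 2: x != -1 || 2*j < 12
Before assert cnt + 1 >= 7 && acc + 3 != -5: cnt >= 6 && acc != -8 && (x != -1 || 2*j < 12)
The weakest precondition is cnt >= 6 && acc != -8 && (x != -1 || 2*j < 12).
Check whether cnt >= 6 && acc != -8 && x == -4 implies it.
Every state satisfying the precondition satisfies the weakest precondition: the implication holds.
Answer: valid


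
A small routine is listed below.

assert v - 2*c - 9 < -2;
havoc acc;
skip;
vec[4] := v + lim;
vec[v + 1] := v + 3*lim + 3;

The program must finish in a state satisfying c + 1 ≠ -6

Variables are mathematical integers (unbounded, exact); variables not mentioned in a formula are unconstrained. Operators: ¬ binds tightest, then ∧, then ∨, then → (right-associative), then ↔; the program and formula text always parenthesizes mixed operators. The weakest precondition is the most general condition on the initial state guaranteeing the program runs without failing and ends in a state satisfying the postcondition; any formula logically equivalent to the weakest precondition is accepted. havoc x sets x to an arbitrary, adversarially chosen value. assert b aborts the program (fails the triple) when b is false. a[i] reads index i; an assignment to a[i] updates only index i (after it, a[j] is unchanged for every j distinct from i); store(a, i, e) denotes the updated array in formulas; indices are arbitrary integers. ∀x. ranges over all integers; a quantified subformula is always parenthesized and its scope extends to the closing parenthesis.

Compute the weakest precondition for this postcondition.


Working backward. After the program, the postcondition c + 1 ≠ -6 must hold; in canonical form it is c ≠ -7.
Before vec[v + 1] := v + 3*lim + 3: c ≠ -7
Before vec[4] := v + lim: c ≠ -7
Before skip: c ≠ -7
Before havoc acc: c ≠ -7
Before assert v - 2*c - 9 < -2: v < 2*c + 7 ∧ c ≠ -7
Answer: WP = v < 2*c + 7 ∧ c ≠ -7


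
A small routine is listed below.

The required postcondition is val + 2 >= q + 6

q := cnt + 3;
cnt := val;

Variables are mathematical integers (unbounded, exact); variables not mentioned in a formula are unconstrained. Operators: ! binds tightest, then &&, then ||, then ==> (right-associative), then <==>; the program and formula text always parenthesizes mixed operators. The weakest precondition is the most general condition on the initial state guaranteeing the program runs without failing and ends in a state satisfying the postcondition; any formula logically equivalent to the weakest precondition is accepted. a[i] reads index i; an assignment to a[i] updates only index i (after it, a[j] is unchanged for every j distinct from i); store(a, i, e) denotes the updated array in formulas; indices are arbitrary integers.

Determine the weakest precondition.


Working backward. After the program, the postcondition val + 2 >= q + 6 must hold; in canonical form it is val >= q + 4.
Before cnt := val: val >= q + 4
Before q := cnt + 3: val >= cnt + 7
Answer: WP = val >= cnt + 7


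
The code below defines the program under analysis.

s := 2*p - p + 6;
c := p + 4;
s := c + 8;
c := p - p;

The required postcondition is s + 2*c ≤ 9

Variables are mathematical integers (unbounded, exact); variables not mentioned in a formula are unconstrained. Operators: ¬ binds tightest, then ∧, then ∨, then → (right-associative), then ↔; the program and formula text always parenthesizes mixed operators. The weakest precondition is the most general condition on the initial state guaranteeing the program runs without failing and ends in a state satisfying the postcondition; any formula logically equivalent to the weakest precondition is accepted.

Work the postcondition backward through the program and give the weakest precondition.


Working backward. After the program, the postcondition s + 2*c ≤ 9 must hold; in canonical form it is 2*c + s ≤ 9.
Before c := p - p: s ≤ 9
Before s := c + 8: c ≤ 1
Before c := p + 4: p ≤ -3
Before s := 2*p - p + 6: p ≤ -3
Answer: WP = p ≤ -3


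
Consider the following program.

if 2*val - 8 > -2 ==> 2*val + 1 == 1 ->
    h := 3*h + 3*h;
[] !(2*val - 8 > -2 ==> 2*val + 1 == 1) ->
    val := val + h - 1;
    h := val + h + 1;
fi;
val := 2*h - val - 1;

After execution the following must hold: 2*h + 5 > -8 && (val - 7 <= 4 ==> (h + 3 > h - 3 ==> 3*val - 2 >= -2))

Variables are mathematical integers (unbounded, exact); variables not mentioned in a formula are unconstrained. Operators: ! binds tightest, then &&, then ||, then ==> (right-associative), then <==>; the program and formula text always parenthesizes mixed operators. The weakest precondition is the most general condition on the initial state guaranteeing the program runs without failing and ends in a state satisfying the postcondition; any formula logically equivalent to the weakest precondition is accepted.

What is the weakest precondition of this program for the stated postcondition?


Working backward. After the program, the postcondition 2*h + 5 > -8 && (val - 7 <= 4 ==> (h + 3 > h - 3 ==> 3*val - 2 >= -2)) must hold; in canonical form it is 2*h > -13 && (val <= 11 ==> 3*val >= 0).
Before val := 2*h - val - 1: 2*h > -13 && (2*h <= val + 12 ==> 6*h >= 3*val + 3)
Then branch requires 12*h > -13 && (12*h <= val + 12 ==> 36*h >= 3*val + 3); else branch requires 4*h + 2*val > -13 && (3*h + val <= 11 ==> 9*h + 3*val >= 0).
Before the if: ((2*val > 6 ==> 2*val == 0) ==> (12*h > -13 && (12*h <= val + 12 ==> 36*h >= 3*val + 3))) && ((!(2*val > 6 ==> 2*val == 0)) ==> (4*h + 2*val > -13 && (3*h + val <= 11 ==> 9*h + 3*val >= 0)))
Answer: WP = ((2*val > 6 ==> 2*val == 0) ==> (12*h > -13 && (12*h <= val + 12 ==> 36*h >= 3*val + 3))) && ((!(2*val > 6 ==> 2*val == 0)) ==> (4*h + 2*val > -13 && (3*h + val <= 11 ==> 9*h + 3*val >= 0)))


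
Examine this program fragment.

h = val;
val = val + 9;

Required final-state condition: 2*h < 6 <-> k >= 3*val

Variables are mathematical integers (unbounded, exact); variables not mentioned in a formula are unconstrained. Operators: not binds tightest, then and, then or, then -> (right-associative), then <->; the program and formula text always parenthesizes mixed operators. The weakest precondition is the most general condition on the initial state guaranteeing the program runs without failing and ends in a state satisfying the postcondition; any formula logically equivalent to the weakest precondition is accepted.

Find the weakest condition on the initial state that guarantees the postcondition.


Working backward. After the program, 2*h < 6 <-> k >= 3*val must hold.
Before val := val + 9: 2*h < 6 <-> k >= 3*val + 27
Before h := val: 2*val < 6 <-> k >= 3*val + 27
Answer: WP = 2*val < 6 <-> k >= 3*val + 27


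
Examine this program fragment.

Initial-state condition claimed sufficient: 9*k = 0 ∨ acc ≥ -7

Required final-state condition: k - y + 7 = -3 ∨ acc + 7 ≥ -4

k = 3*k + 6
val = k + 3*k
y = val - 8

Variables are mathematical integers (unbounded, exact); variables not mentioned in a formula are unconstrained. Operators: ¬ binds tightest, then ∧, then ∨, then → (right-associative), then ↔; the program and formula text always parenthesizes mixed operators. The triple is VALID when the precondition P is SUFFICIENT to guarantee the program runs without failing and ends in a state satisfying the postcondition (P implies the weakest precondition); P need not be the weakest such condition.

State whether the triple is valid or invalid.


Working backward. After the program, the postcondition k - y + 7 = -3 ∨ acc + 7 ≥ -4 must hold; in canonical form it is k = y - 10 ∨ acc ≥ -11.
Before y := val - 8: k = val - 18 ∨ acc ≥ -11
Before val := k + 3*k: 3*k = 18 ∨ acc ≥ -11
Before k := 3*k + 6: 9*k = 0 ∨ acc ≥ -11
The weakest precondition is 9*k = 0 ∨ acc ≥ -11.
Check whether 9*k = 0 ∨ acc ≥ -7 implies it.
Every state satisfying the precondition satisfies the weakest precondition: the implication holds.
Answer: valid


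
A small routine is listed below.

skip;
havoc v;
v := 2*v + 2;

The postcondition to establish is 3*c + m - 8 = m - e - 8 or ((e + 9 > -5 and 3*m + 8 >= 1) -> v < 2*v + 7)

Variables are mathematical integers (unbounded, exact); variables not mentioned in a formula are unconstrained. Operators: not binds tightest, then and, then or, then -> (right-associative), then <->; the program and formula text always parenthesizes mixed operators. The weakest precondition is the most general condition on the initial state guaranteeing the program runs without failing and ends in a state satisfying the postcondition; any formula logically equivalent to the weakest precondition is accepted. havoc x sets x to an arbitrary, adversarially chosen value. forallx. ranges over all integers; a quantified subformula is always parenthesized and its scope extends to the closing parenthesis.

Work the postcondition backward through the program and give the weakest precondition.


Working backward. After the program, the postcondition 3*c + m - 8 = m - e - 8 or ((e + 9 > -5 and 3*m + 8 >= 1) -> v < 2*v + 7) must hold; in canonical form it is 3*c + e = 0 or ((e > -14 and 3*m >= -7) -> v > -7).
Before v := 2*v + 2: 3*c + e = 0 or ((e > -14 and 3*m >= -7) -> 2*v > -9)
Before havoc v: forall v_1. (3*c + e = 0 or ((e > -14 and 3*m >= -7) -> 2*v_1 > -9))
Before skip: forall v_1. (3*c + e = 0 or ((e > -14 and 3*m >= -7) -> 2*v_1 > -9))
Answer: WP = forall v_1. (3*c + e = 0 or ((e > -14 and 3*m >= -7) -> 2*v_1 > -9))


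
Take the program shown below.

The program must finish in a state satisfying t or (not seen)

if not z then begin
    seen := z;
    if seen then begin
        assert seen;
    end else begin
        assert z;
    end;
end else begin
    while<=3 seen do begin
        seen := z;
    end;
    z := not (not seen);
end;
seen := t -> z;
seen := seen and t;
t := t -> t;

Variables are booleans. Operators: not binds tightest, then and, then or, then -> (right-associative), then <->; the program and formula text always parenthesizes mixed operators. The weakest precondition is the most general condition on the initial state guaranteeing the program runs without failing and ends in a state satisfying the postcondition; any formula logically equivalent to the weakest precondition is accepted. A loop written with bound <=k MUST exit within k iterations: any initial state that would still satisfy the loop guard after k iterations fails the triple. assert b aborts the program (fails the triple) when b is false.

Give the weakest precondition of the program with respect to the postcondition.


Working backward. After the program, t or (not seen) must hold.
Before t := t -> t: true
Before seen := seen and t: true
Before seen := t -> z: true
Then branch requires (not z) -> z; else branch requires seen -> (z -> (z -> (not z))).
Before the if: ((not z) -> ((not z) -> z)) and (z -> (seen -> (z -> (z -> (not z)))))
Answer: WP = ((not z) -> ((not z) -> z)) and (z -> (seen -> (z -> (z -> (not z)))))


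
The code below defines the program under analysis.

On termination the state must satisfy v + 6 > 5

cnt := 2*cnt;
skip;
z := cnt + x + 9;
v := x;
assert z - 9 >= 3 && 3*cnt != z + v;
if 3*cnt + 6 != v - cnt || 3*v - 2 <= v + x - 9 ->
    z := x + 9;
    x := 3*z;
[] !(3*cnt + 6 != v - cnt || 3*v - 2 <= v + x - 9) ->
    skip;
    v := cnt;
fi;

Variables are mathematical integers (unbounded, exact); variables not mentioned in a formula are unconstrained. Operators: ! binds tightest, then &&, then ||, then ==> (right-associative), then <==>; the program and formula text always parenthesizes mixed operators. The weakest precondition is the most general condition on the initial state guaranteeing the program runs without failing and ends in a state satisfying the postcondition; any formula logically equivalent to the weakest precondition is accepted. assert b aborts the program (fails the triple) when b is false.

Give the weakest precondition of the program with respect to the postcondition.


Working backward. After the program, the postcondition v + 6 > 5 must hold; in canonical form it is v > -1.
Then branch requires v > -1; else branch requires cnt > -1.
Before the if: ((4*cnt != v - 6 || 2*v <= x - 7) ==> v > -1) && ((!(4*cnt != v - 6 || 2*v <= x - 7)) ==> cnt > -1)
Before assert z - 9 >= 3 && 3*cnt != z + v: z >= 12 && 3*cnt != v + z && ((4*cnt != v - 6 || 2*v <= x - 7) ==> v > -1) && ((!(4*cnt != v - 6 || 2*v <= x - 7)) ==> cnt > -1)
Before v := x: z >= 12 && 3*cnt != x + z && ((4*cnt != x - 6 || x <= -7) ==> x > -1) && ((!(4*cnt != x - 6 || x <= -7)) ==> cnt > -1)
Before z := cnt + x + 9: cnt + x >= 3 && 2*cnt != 2*x + 9 && ((4*cnt != x - 6 || x <= -7) ==> x > -1) && ((!(4*cnt != x - 6 || x <= -7)) ==> cnt > -1)
Before skip: cnt + x >= 3 && 2*cnt != 2*x + 9 && ((4*cnt != x - 6 || x <= -7) ==> x > -1) && ((!(4*cnt != x - 6 || x <= -7)) ==> cnt > -1)
Before cnt := 2*cnt: 2*cnt + x >= 3 && 4*cnt != 2*x + 9 && ((8*cnt != x - 6 || x <= -7) ==> x > -1) && ((!(8*cnt != x - 6 || x <= -7)) ==> 2*cnt > -1)
Answer: WP = 2*cnt + x >= 3 && 4*cnt != 2*x + 9 && ((8*cnt != x - 6 || x <= -7) ==> x > -1) && ((!(8*cnt != x - 6 || x <= -7)) ==> 2*cnt > -1)


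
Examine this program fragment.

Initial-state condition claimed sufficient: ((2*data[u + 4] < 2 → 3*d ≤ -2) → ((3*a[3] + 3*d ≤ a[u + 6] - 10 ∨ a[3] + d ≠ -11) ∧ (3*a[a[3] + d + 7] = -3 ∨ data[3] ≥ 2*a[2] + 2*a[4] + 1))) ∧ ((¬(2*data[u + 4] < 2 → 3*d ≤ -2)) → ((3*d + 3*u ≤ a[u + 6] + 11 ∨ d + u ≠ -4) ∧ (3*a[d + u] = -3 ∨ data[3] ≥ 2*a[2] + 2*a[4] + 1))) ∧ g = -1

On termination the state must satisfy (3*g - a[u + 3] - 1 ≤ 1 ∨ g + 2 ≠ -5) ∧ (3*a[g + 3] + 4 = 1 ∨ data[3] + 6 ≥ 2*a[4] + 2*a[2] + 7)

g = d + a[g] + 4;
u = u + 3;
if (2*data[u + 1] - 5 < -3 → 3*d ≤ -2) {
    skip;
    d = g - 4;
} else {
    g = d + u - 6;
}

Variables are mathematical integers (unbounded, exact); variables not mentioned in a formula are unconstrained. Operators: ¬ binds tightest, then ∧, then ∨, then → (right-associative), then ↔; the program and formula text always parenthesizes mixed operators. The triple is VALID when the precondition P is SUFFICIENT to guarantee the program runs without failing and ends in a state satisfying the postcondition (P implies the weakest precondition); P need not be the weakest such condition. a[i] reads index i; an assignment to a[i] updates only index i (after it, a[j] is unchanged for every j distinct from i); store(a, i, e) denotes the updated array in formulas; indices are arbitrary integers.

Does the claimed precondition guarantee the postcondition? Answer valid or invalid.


Working backward. After the program, the postcondition (3*g - a[u + 3] - 1 ≤ 1 ∨ g + 2 ≠ -5) ∧ (3*a[g + 3] + 4 = 1 ∨ data[3] + 6 ≥ 2*a[4] + 2*a[2] + 7) must hold; in canonical form it is (3*g ≤ a[u + 3] + 2 ∨ g ≠ -7) ∧ (3*a[g + 3] = -3 ∨ data[3] ≥ 2*a[2] + 2*a[4] + 1).
Then branch requires (3*g ≤ a[u + 3] + 2 ∨ g ≠ -7) ∧ (3*a[g + 3] = -3 ∨ data[3] ≥ 2*a[2] + 2*a[4] + 1); else branch requires (3*d + 3*u ≤ a[u + 3] + 20 ∨ d + u ≠ -1) ∧ (3*a[d + u - 3] = -3 ∨ data[3] ≥ 2*a[2] + 2*a[4] + 1).
Before the if: ((2*data[u + 1] < 2 → 3*d ≤ -2) → ((3*g ≤ a[u + 3] + 2 ∨ g ≠ -7) ∧ (3*a[g + 3] = -3 ∨ data[3] ≥ 2*a[2] + 2*a[4] + 1))) ∧ ((¬(2*data[u + 1] < 2 → 3*d ≤ -2)) → ((3*d + 3*u ≤ a[u + 3] + 20 ∨ d + u ≠ -1) ∧ (3*a[d + u - 3] = -3 ∨ data[3] ≥ 2*a[2] + 2*a[4] + 1)))
Before u := u + 3: ((2*data[u + 4] < 2 → 3*d ≤ -2) → ((3*g ≤ a[u + 6] + 2 ∨ g ≠ -7) ∧ (3*a[g + 3] = -3 ∨ data[3] ≥ 2*a[2] + 2*a[4] + 1))) ∧ ((¬(2*data[u + 4] < 2 → 3*d ≤ -2)) → ((3*d + 3*u ≤ a[u + 6] + 11 ∨ d + u ≠ -4) ∧ (3*a[d + u] = -3 ∨ data[3] ≥ 2*a[2] + 2*a[4] + 1)))
Before g := d + a[g] + 4: ((2*data[u + 4] < 2 → 3*d ≤ -2) → ((3*a[g] + 3*d ≤ a[u + 6] - 10 ∨ a[g] + d ≠ -11) ∧ (3*a[a[g] + d + 7] = -3 ∨ data[3] ≥ 2*a[2] + 2*a[4] + 1))) ∧ ((¬(2*data[u + 4] < 2 → 3*d ≤ -2)) → ((3*d + 3*u ≤ a[u + 6] + 11 ∨ d + u ≠ -4) ∧ (3*a[d + u] = -3 ∨ data[3] ≥ 2*a[2] + 2*a[4] + 1)))
The weakest precondition is ((2*data[u + 4] < 2 → 3*d ≤ -2) → ((3*a[g] + 3*d ≤ a[u + 6] - 10 ∨ a[g] + d ≠ -11) ∧ (3*a[a[g] + d + 7] = -3 ∨ data[3] ≥ 2*a[2] + 2*a[4] + 1))) ∧ ((¬(2*data[u + 4] < 2 → 3*d ≤ -2)) → ((3*d + 3*u ≤ a[u + 6] + 11 ∨ d + u ≠ -4) ∧ (3*a[d + u] = -3 ∨ data[3] ≥ 2*a[2] + 2*a[4] + 1))).
Check whether ((2*data[u + 4] < 2 → 3*d ≤ -2) → ((3*a[3] + 3*d ≤ a[u + 6] - 10 ∨ a[3] + d ≠ -11) ∧ (3*a[a[3] + d + 7] = -3 ∨ data[3] ≥ 2*a[2] + 2*a[4] + 1))) ∧ ((¬(2*data[u + 4] < 2 → 3*d ≤ -2)) → ((3*d + 3*u ≤ a[u + 6] + 11 ∨ d + u ≠ -4) ∧ (3*a[d + u] = -3 ∨ data[3] ≥ 2*a[2] + 2*a[4] + 1))) ∧ g = -1 implies it.
Countermodel: at the initial state a = {[-5] = -11, [-4] = -11, [-1] = -11, [2] = 48070, [3] = -12, [4] = 0, [4818] = -11, [4822] = -11, [4824] = -24, elsewhere -11}, d = 0, data = {[-5] = 96141, [-4] = 96141, [-1] = 96141, [2] = 96141, [3] = 96141, [4] = 96141, [4818] = 96141, [4822] = 1, [4824] = 96141, elsewhere 96141}, g = -1, u = 4818, the precondition holds but the weakest precondition fails.
Answer: invalid


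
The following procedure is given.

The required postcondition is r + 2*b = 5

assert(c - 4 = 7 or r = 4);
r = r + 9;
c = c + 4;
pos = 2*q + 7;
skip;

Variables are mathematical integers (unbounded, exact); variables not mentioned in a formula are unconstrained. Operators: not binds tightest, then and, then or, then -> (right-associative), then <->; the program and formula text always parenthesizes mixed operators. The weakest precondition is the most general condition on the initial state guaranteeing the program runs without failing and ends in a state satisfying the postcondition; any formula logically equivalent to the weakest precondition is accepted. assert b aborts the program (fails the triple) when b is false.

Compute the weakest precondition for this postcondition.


Working backward. After the program, the postcondition r + 2*b = 5 must hold; in canonical form it is 2*b + r = 5.
Before skip: 2*b + r = 5
Before pos := 2*q + 7: 2*b + r = 5
Before c := c + 4: 2*b + r = 5
Before r := r + 9: 2*b + r = -4
Before assert c - 4 = 7 or r = 4: (c = 11 or r = 4) and 2*b + r = -4
Answer: WP = (c = 11 or r = 4) and 2*b + r = -4
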